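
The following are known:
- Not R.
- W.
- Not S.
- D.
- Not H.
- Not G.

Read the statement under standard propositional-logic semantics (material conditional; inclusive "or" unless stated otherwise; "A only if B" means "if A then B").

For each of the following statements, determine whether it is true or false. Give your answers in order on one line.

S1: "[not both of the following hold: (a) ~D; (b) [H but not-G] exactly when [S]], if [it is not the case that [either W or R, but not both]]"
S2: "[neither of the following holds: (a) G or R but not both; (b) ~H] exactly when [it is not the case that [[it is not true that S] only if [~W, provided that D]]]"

S1 True, S2 False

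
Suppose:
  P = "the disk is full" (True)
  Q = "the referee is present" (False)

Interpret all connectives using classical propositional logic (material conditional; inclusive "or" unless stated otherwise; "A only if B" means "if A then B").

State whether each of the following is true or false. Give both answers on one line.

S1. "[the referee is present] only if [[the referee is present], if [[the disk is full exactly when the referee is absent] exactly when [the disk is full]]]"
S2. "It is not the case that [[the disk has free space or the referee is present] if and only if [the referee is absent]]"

S1: Formalization: Q -> (((P <-> ~Q) <-> P) -> Q)

~Q = ~F = T
P <-> ~Q = T <-> T = T
(P <-> ~Q) <-> P = T <-> T = T
((P <-> ~Q) <-> P) -> Q = T -> F = F
Q -> (((P <-> ~Q) <-> P) -> Q) = F -> F = T
Hence S1 is true.

S2: In symbols: ~((~P | Q) <-> ~Q)

~P = ~T = F
~P | Q = F | F = F
~Q = ~F = T
(~P | Q) <-> ~Q = F <-> T = F
~((~P | Q) <-> ~Q) = ~F = T
So S2 is true.

S1 T, S2 T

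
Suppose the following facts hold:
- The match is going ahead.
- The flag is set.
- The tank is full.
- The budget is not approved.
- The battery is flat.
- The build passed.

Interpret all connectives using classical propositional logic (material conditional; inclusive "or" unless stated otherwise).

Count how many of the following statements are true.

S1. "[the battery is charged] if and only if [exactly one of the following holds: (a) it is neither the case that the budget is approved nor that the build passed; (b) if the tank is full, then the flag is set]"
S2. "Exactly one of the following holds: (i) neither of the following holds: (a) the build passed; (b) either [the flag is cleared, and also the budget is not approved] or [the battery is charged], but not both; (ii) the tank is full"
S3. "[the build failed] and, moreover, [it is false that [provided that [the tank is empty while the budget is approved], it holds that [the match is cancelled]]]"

Let M = "the battery is charged" (F), N = "the budget is approved" (F), K = "the build passed" (T), L = "the tank is full" (T), R = "the flag is set" (T), V = "the match is cancelled" (F).

S1: In symbols: M <-> ((N nor K) xor (L -> R))

N nor K = F nor T = F
L -> R = T -> T = T
(N nor K) xor (L -> R) = F xor T = T
M <-> ((N nor K) xor (L -> R)) = F <-> T = F
Hence S1 is false.

S2: Parsed as (K nor ((~R & ~N) xor M)) xor L

~R = ~T = F
~N = ~F = T
~R & ~N = F & T = F
(~R & ~N) xor M = F xor F = F
K nor ((~R & ~N) xor M) = T nor F = F
(K nor ((~R & ~N) xor M)) xor L = F xor T = T
Hence S2 is true.

S3: In symbols: ~K & ~((~L & N) -> V)

~K = ~T = F
~L = ~T = F
~L & N = F & F = F
(~L & N) -> V = F -> F = T
~((~L & N) -> V) = ~T = F
~K & ~((~L & N) -> V) = F & F = F
Thus S3 is false.

Count: 1.

1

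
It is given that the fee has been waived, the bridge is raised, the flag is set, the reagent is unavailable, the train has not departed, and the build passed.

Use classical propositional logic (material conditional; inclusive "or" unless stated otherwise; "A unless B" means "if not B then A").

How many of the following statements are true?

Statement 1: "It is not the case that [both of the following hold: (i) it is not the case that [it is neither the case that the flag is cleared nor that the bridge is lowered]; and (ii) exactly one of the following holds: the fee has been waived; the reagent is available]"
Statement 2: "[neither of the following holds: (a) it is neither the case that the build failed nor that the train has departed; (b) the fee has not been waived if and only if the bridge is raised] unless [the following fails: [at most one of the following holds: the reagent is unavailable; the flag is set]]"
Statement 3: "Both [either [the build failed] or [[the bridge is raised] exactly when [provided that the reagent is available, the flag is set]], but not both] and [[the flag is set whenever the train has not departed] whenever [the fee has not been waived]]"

3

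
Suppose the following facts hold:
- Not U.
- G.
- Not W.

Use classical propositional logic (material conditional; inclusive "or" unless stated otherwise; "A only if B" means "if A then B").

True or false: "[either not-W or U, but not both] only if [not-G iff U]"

True

Parsed as (not W xor U) -> (not G iff U)

not W = not False = True
not W xor U = True xor False = True
not G = not True = False
not G iff U = False iff False = True
(not W xor U) -> (not G iff U) = True -> True = True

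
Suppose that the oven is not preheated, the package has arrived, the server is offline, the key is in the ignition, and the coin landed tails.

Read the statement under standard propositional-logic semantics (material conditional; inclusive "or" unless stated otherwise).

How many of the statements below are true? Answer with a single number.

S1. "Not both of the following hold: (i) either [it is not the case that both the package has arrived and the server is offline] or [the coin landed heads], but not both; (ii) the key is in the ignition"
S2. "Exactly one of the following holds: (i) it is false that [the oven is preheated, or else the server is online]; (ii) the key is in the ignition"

1

Let H = "the package has arrived" (T), G = "the server is online" (F), V = "the coin landed heads" (F), P = "the key is in the ignition" (T), K = "the oven is preheated" (F).

S1: In symbols: ((H nand ~G) xor V) nand P

~G = ~F = T
H nand ~G = T nand T = F
(H nand ~G) xor V = F xor F = F
((H nand ~G) xor V) nand P = F nand T = T
Hence S1 is true.

S2: This is ~(K | G) xor P.

K | G = F | F = F
~(K | G) = ~F = T
~(K | G) xor P = T xor T = F
Hence S2 is false.

1 of the 2 statements is true.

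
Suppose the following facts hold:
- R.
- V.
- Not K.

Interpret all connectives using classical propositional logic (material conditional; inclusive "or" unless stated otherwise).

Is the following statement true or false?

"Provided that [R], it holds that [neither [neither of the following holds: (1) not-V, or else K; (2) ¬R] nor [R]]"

The statement is false.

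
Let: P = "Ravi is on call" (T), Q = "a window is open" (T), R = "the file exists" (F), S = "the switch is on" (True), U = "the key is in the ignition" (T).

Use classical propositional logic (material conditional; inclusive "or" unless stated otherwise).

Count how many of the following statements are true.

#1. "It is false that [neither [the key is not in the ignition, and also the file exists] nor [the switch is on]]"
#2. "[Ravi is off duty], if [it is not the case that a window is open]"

2

#1: This is ~((~U & R) nor S).

~U = ~T = F
~U & R = F & F = F
(~U & R) nor S = F nor T = F
~((~U & R) nor S) = ~F = T
Hence #1 is true.

#2: Parsed as ~Q -> ~P

~Q = ~T = F
~P = ~T = F
~Q -> ~P = F -> F = T
Thus #2 is true.

True statements: 2 (#1, #2).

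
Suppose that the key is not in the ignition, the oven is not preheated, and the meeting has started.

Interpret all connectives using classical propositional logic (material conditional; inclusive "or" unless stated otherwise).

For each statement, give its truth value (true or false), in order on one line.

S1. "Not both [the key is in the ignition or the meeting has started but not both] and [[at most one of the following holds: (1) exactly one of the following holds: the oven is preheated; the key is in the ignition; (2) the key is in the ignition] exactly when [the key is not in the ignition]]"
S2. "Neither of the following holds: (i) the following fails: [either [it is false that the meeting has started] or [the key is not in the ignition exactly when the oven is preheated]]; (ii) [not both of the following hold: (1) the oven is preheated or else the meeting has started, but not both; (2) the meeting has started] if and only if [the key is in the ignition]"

S1 F; S2 F

Let P = "the key is in the ignition" (F), R = "the meeting has started" (T), Q = "the oven is preheated" (F).

S1: Formalization: (P ⊕ R) ↑ (((Q ⊕ P) ↑ P) ↔ ¬P)

P ⊕ R = F ⊕ T = T
Q ⊕ P = F ⊕ F = F
(Q ⊕ P) ↑ P = F ↑ F = T
¬P = ¬F = T
((Q ⊕ P) ↑ P) ↔ ¬P = T ↔ T = T
(P ⊕ R) ↑ (((Q ⊕ P) ↑ P) ↔ ¬P) = T ↑ T = F
Hence S1 is false.

S2: Parsed as ¬(¬R ∨ (¬P ↔ Q)) ↓ (((Q ⊕ R) ↑ R) ↔ P)

¬R = ¬T = F
¬P = ¬F = T
¬P ↔ Q = T ↔ F = F
¬R ∨ (¬P ↔ Q) = F ∨ F = F
¬(¬R ∨ (¬P ↔ Q)) = ¬F = T
Q ⊕ R = F ⊕ T = T
(Q ⊕ R) ↑ R = T ↑ T = F
((Q ⊕ R) ↑ R) ↔ P = F ↔ F = T
¬(¬R ∨ (¬P ↔ Q)) ↓ (((Q ⊕ R) ↑ R) ↔ P) = T ↓ T = F
Thus S2 is false.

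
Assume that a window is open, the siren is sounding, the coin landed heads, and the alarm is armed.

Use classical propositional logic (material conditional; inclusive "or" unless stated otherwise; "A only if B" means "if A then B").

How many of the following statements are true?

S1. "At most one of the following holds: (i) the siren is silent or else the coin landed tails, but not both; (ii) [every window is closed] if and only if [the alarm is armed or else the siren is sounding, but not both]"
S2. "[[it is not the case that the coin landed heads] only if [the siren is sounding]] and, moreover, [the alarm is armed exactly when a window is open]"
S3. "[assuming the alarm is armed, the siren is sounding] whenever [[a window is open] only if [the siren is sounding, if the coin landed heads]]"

3

Let Q = "the siren is sounding" (T), R = "the coin landed heads" (T), P = "a window is open" (T), S = "the alarm is armed" (T).

S1: Formalization: (¬Q ⊕ ¬R) ↑ (¬P ↔ (S ⊕ Q))

¬Q = ¬T = F
¬R = ¬T = F
¬Q ⊕ ¬R = F ⊕ F = F
¬P = ¬T = F
S ⊕ Q = T ⊕ T = F
¬P ↔ (S ⊕ Q) = F ↔ F = T
(¬Q ⊕ ¬R) ↑ (¬P ↔ (S ⊕ Q)) = F ↑ T = T
Thus S1 is true.

S2: Formalization: (¬R → Q) ∧ (S ↔ P)

¬R = ¬T = F
¬R → Q = F → T = T
S ↔ P = T ↔ T = T
(¬R → Q) ∧ (S ↔ P) = T ∧ T = T
So S2 is true.

S3: Parsed as (P → (R → Q)) → (S → Q)

R → Q = T → T = T
P → (R → Q) = T → T = T
S → Q = T → T = T
(P → (R → Q)) → (S → Q) = T → T = T
Thus S3 is true.

Count: 3.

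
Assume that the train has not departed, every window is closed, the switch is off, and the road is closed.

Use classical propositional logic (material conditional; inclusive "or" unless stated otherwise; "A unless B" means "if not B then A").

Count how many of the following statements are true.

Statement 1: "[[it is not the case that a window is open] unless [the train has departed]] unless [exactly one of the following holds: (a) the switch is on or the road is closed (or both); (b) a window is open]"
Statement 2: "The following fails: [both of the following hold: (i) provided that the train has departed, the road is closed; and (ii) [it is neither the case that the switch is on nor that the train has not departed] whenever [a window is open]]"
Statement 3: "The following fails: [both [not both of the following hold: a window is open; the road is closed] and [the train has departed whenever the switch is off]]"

2

Let Q = "a window is open" (F), P = "the train has departed" (F), R = "the switch is on" (F), S = "the road is closed" (T).

Statement 1: Parsed as (¬Q ∨ P) ∨ ((R ∨ S) ⊕ Q)

¬Q = ¬F = T
¬Q ∨ P = T ∨ F = T
R ∨ S = F ∨ T = T
(R ∨ S) ⊕ Q = T ⊕ F = T
(¬Q ∨ P) ∨ ((R ∨ S) ⊕ Q) = T ∨ T = T
Hence Statement 1 is true.

Statement 2: Formalization: ¬((P → S) ∧ (Q → (R ↓ ¬P)))

P → S = F → T = T
¬P = ¬F = T
R ↓ ¬P = F ↓ T = F
Q → (R ↓ ¬P) = F → F = T
(P → S) ∧ (Q → (R ↓ ¬P)) = T ∧ T = T
¬((P → S) ∧ (Q → (R ↓ ¬P))) = ¬T = F
So Statement 2 is false.

Statement 3: Formalization: ¬((Q ↑ S) ∧ (¬R → P))

Q ↑ S = F ↑ T = T
¬R = ¬F = T
¬R → P = T → F = F
(Q ↑ S) ∧ (¬R → P) = T ∧ F = F
¬((Q ↑ S) ∧ (¬R → P)) = ¬F = T
Thus Statement 3 is true.

Count: 2.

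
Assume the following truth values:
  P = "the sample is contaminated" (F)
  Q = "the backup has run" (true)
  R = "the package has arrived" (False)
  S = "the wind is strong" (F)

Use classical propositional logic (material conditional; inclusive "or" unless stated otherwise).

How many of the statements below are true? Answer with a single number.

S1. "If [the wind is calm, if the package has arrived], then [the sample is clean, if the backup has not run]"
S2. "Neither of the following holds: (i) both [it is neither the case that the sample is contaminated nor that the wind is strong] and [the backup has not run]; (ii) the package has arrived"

S1: This is (R -> not S) -> (not Q -> not P).

not S = not False = True
R -> not S = False -> True = True
not Q = not True = False
not P = not False = True
not Q -> not P = False -> True = True
(R -> not S) -> (not Q -> not P) = True -> True = True
Thus S1 is true.

S2: Parsed as ((P nor S) and not Q) nor R

P nor S = False nor False = True
not Q = not True = False
(P nor S) and not Q = True and False = False
((P nor S) and not Q) nor R = False nor False = True
Hence S2 is true.

Count: 2.

2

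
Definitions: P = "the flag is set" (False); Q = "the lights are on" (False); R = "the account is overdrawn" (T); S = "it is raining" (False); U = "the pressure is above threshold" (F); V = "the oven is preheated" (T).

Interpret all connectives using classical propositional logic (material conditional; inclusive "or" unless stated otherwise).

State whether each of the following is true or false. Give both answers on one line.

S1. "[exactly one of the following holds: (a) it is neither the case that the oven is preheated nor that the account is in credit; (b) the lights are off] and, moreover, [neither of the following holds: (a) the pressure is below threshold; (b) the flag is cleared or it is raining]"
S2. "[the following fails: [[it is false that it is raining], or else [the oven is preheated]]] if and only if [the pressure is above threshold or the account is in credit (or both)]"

S1 False; S2 True

S1: This is ((V nor ~R) xor ~Q) & (~U nor (~P | S)).

~R = ~T = F
V nor ~R = T nor F = F
~Q = ~F = T
(V nor ~R) xor ~Q = F xor T = T
~U = ~F = T
~P = ~F = T
~P | S = T | F = T
~U nor (~P | S) = T nor T = F
((V nor ~R) xor ~Q) & (~U nor (~P | S)) = T & F = F
Hence S1 is false.

S2: This is ~(~S | V) <-> (U | ~R).

~S = ~F = T
~S | V = T | T = T
~(~S | V) = ~T = F
~R = ~T = F
U | ~R = F | F = F
~(~S | V) <-> (U | ~R) = F <-> F = T
So S2 is true.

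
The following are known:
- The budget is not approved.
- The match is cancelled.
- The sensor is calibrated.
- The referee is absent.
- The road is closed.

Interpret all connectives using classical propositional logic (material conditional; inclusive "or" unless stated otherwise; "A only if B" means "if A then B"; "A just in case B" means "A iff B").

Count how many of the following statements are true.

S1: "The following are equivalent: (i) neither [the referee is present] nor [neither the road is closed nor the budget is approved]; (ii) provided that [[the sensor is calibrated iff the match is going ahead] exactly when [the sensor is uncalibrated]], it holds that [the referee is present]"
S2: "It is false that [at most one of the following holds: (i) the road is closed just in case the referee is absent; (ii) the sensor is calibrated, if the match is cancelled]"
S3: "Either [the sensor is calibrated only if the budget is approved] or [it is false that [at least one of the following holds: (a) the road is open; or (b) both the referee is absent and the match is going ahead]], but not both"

2

Let R = "the referee is present" (F), W = "the road is closed" (T), D = "the budget is approved" (F), L = "the sensor is calibrated" (T), K = "the match is cancelled" (T).

S1: This is (R nor (W nor D)) <-> (((L <-> ~K) <-> ~L) -> R).

W nor D = T nor F = F
R nor (W nor D) = F nor F = T
~K = ~T = F
L <-> ~K = T <-> F = F
~L = ~T = F
(L <-> ~K) <-> ~L = F <-> F = T
((L <-> ~K) <-> ~L) -> R = T -> F = F
(R nor (W nor D)) <-> (((L <-> ~K) <-> ~L) -> R) = T <-> F = F
Thus S1 is false.

S2: Formalization: ~((W <-> ~R) nand (K -> L))

~R = ~F = T
W <-> ~R = T <-> T = T
K -> L = T -> T = T
(W <-> ~R) nand (K -> L) = T nand T = F
~((W <-> ~R) nand (K -> L)) = ~F = T
So S2 is true.

S3: Parsed as (L -> D) xor ~(~W | (~R & ~K))

L -> D = T -> F = F
~W = ~T = F
~R = ~F = T
~K = ~T = F
~R & ~K = T & F = F
~W | (~R & ~K) = F | F = F
~(~W | (~R & ~K)) = ~F = T
(L -> D) xor ~(~W | (~R & ~K)) = F xor T = T
So S3 is true.

Count: 2.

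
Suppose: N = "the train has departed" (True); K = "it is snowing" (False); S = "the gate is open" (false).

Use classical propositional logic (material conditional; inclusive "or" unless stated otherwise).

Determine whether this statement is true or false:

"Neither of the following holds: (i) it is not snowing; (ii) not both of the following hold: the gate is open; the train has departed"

false

This is ¬K ↓ (S ↑ N).

¬K = ¬F = T
S ↑ N = F ↑ T = T
¬K ↓ (S ↑ N) = T ↓ T = F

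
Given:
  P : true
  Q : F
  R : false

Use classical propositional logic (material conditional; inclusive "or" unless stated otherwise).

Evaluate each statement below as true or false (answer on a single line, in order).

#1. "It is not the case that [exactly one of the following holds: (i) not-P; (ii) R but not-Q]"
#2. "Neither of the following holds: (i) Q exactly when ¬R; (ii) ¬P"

#1 True; #2 True

#1: Formalization: ¬(¬P ⊕ (R ∧ ¬Q))

¬P = ¬T = F
¬Q = ¬F = T
R ∧ ¬Q = F ∧ T = F
¬P ⊕ (R ∧ ¬Q) = F ⊕ F = F
¬(¬P ⊕ (R ∧ ¬Q)) = ¬F = T
Thus #1 is true.

#2: In symbols: (Q ↔ ¬R) ↓ ¬P

¬R = ¬F = T
Q ↔ ¬R = F ↔ T = F
¬P = ¬T = F
(Q ↔ ¬R) ↓ ¬P = F ↓ F = T
Hence #2 is true.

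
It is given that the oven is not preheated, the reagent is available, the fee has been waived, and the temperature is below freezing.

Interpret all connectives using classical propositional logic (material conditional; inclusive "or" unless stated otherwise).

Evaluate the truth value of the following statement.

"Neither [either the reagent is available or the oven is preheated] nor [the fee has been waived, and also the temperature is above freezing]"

Let N = "the reagent is available" (T), U = "the oven is preheated" (F), M = "the fee has been waived" (T), S = "the temperature is below freezing" (T).
In symbols: (N | U) nor (M & ~S)

N | U = T | F = T
~S = ~T = F
M & ~S = T & F = F
(N | U) nor (M & ~S) = T nor F = F

False.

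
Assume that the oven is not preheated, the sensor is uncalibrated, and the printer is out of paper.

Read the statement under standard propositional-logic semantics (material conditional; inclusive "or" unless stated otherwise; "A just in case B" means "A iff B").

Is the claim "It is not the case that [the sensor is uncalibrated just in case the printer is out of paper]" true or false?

Let W = "the sensor is calibrated" (False), H = "the printer has paper" (False).
In symbols: not (not W iff not H)

not W = not False = True
not H = not False = True
not W iff not H = True iff True = True
not (not W iff not H) = not True = False

False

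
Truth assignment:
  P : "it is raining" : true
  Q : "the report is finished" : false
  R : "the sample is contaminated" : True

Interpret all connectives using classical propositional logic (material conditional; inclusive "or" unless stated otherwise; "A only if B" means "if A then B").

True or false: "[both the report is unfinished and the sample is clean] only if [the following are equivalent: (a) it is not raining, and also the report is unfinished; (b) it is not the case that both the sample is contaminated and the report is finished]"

The statement is true.

Parsed as (not Q and not R) -> ((not P and not Q) iff (R nand Q))

not Q = not False = True
not R = not True = False
not Q and not R = True and False = False
not P = not True = False
not Q = not False = True
not P and not Q = False and True = False
R nand Q = True nand False = True
(not P and not Q) iff (R nand Q) = False iff True = False
(not Q and not R) -> ((not P and not Q) iff (R nand Q)) = False -> False = True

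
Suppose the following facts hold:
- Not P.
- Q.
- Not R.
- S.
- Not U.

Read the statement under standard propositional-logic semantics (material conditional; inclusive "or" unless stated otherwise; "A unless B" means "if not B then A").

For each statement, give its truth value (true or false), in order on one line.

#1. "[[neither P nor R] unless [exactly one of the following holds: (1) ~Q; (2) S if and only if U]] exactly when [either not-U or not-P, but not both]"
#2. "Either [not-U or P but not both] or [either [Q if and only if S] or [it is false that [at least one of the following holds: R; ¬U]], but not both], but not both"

#1 False; #2 False

#1: Formalization: ((P nor R) or (not Q xor (S iff U))) iff (not U xor not P)

P nor R = False nor False = True
not Q = not True = False
S iff U = True iff False = False
not Q xor (S iff U) = False xor False = False
(P nor R) or (not Q xor (S iff U)) = True or False = True
not U = not False = True
not P = not False = True
not U xor not P = True xor True = False
((P nor R) or (not Q xor (S iff U))) iff (not U xor not P) = True iff False = False
So #1 is false.

#2: Parsed as (not U xor P) xor ((Q iff S) xor not (R or not U))

not U = not False = True
not U xor P = True xor False = True
Q iff S = True iff True = True
not U = not False = True
R or not U = False or True = True
not (R or not U) = not True = False
(Q iff S) xor not (R or not U) = True xor False = True
(not U xor P) xor ((Q iff S) xor not (R or not U)) = True xor True = False
So #2 is false.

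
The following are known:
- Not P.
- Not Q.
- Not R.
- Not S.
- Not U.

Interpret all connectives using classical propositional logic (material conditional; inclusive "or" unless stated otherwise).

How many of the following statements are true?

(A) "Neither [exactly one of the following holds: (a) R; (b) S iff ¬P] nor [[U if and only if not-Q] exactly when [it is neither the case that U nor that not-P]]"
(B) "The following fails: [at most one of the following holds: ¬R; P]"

(A): This is (R xor (S <-> ~P)) nor ((U <-> ~Q) <-> (U nor ~P)).

~P = ~F = T
S <-> ~P = F <-> T = F
R xor (S <-> ~P) = F xor F = F
~Q = ~F = T
U <-> ~Q = F <-> T = F
~P = ~F = T
U nor ~P = F nor T = F
(U <-> ~Q) <-> (U nor ~P) = F <-> F = T
(R xor (S <-> ~P)) nor ((U <-> ~Q) <-> (U nor ~P)) = F nor T = F
Thus (A) is false.

(B): Formalization: ~(~R nand P)

~R = ~F = T
~R nand P = T nand F = T
~(~R nand P) = ~T = F
Hence (B) is false.

True statements: 0 (none).

0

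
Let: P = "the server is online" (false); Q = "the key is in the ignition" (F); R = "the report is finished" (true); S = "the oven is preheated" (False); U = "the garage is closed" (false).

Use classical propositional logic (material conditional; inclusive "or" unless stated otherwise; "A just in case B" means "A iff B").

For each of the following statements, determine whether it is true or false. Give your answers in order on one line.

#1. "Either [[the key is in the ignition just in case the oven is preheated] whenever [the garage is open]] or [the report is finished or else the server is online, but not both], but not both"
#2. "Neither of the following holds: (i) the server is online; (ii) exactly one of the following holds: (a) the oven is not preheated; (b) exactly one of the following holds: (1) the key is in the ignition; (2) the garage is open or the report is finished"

#1 False / #2 True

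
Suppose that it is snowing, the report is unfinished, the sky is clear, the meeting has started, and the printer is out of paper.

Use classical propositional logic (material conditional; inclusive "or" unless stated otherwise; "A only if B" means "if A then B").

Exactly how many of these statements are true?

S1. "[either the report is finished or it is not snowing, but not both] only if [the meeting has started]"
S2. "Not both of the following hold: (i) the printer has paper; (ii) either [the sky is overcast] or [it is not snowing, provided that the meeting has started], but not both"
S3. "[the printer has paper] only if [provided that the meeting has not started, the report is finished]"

3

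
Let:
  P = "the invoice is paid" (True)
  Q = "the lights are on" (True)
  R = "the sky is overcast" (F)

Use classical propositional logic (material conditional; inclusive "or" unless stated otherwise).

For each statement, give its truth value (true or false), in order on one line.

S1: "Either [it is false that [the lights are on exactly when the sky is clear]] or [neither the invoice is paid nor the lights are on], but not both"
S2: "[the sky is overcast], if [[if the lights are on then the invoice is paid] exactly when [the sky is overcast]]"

S1 F; S2 T

S1: Formalization: ~(Q <-> ~R) xor (P nor Q)

~R = ~F = T
Q <-> ~R = T <-> T = T
~(Q <-> ~R) = ~T = F
P nor Q = T nor T = F
~(Q <-> ~R) xor (P nor Q) = F xor F = F
So S1 is false.

S2: This is ((Q -> P) <-> R) -> R.

Q -> P = T -> T = T
(Q -> P) <-> R = T <-> F = F
((Q -> P) <-> R) -> R = F -> F = T
Hence S2 is true.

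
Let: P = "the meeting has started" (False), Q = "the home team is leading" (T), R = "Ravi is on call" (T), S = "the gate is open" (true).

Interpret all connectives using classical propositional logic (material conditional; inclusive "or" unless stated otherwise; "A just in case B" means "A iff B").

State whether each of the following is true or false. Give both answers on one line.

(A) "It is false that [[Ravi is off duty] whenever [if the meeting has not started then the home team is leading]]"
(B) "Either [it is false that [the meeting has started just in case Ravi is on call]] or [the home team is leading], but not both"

(A) T, (B) F

(A): Formalization: ¬((¬P → Q) → ¬R)

¬P = ¬F = T
¬P → Q = T → T = T
¬R = ¬T = F
(¬P → Q) → ¬R = T → F = F
¬((¬P → Q) → ¬R) = ¬F = T
Thus (A) is true.

(B): Parsed as ¬(P ↔ R) ⊕ Q

P ↔ R = F ↔ T = F
¬(P ↔ R) = ¬F = T
¬(P ↔ R) ⊕ Q = T ⊕ T = F
So (B) is false.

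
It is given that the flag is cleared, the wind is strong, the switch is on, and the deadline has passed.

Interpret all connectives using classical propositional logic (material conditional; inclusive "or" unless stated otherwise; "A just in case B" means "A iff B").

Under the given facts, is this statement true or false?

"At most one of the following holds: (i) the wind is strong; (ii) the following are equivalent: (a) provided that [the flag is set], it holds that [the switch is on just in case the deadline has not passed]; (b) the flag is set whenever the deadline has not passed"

False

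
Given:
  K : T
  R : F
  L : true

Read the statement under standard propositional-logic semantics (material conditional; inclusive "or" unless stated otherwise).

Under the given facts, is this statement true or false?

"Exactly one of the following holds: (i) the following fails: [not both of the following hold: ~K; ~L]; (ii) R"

Values: K=True, L=True, R=False.
In symbols: not (not K nand not L) xor R

not K = not True = False
not L = not True = False
not K nand not L = False nand False = True
not (not K nand not L) = not True = False
not (not K nand not L) xor R = False xor False = False

False.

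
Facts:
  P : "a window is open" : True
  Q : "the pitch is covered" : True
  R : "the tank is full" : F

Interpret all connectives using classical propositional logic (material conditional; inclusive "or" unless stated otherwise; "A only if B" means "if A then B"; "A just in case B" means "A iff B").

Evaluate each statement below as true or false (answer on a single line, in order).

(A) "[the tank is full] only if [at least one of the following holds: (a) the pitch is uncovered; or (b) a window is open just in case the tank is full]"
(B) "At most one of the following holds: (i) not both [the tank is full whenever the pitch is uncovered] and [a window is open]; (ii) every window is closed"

(A) true, (B) true

(A): Parsed as R -> (not Q or (P iff R))

not Q = not True = False
P iff R = True iff False = False
not Q or (P iff R) = False or False = False
R -> (not Q or (P iff R)) = False -> False = True
So (A) is true.

(B): Parsed as ((not Q -> R) nand P) nand not P

not Q = not True = False
not Q -> R = False -> False = True
(not Q -> R) nand P = True nand True = False
not P = not True = False
((not Q -> R) nand P) nand not P = False nand False = True
Thus (B) is true.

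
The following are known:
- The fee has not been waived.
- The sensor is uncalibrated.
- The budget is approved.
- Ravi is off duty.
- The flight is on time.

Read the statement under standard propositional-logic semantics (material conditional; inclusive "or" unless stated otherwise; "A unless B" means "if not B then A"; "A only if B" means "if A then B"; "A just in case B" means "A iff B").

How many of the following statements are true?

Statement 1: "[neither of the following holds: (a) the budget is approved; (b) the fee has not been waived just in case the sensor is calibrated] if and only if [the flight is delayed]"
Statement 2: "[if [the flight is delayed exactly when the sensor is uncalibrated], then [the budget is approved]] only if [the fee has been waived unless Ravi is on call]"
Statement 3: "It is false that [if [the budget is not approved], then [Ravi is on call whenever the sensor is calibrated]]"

Let R = "the budget is approved" (T), P = "the fee has been waived" (F), Q = "the sensor is calibrated" (F), U = "the flight is delayed" (F), S = "Ravi is on call" (F).

Statement 1: Parsed as (R nor (~P <-> Q)) <-> U

~P = ~F = T
~P <-> Q = T <-> F = F
R nor (~P <-> Q) = T nor F = F
(R nor (~P <-> Q)) <-> U = F <-> F = T
Hence Statement 1 is true.

Statement 2: Parsed as ((U <-> ~Q) -> R) -> (P | S)

~Q = ~F = T
U <-> ~Q = F <-> T = F
(U <-> ~Q) -> R = F -> T = T
P | S = F | F = F
((U <-> ~Q) -> R) -> (P | S) = T -> F = F
Hence Statement 2 is false.

Statement 3: This is ~(~R -> (Q -> S)).

~R = ~T = F
Q -> S = F -> F = T
~R -> (Q -> S) = F -> T = T
~(~R -> (Q -> S)) = ~T = F
So Statement 3 is false.

Count: 1.

1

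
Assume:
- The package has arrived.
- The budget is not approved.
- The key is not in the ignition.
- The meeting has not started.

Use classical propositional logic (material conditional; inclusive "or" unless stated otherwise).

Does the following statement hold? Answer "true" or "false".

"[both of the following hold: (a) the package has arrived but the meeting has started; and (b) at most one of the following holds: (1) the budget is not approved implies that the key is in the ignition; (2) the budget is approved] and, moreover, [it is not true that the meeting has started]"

Let P = "the package has arrived" (T), S = "the meeting has started" (F), Q = "the budget is approved" (F), R = "the key is in the ignition" (F).
In symbols: ((P & S) & ((~Q -> R) nand Q)) & ~S

P & S = T & F = F
~Q = ~F = T
~Q -> R = T -> F = F
(~Q -> R) nand Q = F nand F = T
(P & S) & ((~Q -> R) nand Q) = F & T = F
~S = ~F = T
((P & S) & ((~Q -> R) nand Q)) & ~S = F & T = F

False.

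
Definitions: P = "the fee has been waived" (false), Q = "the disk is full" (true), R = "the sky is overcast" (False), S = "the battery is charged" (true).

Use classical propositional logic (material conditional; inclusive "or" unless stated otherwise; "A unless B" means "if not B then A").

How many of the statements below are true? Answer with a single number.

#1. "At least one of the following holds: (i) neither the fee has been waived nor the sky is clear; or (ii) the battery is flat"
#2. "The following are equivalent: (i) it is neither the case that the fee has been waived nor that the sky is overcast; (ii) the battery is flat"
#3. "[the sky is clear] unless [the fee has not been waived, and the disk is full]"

#1: Formalization: (P ↓ ¬R) ∨ ¬S

¬R = ¬F = T
P ↓ ¬R = F ↓ T = F
¬S = ¬T = F
(P ↓ ¬R) ∨ ¬S = F ∨ F = F
So #1 is false.

#2: This is (P ↓ R) ↔ ¬S.

P ↓ R = F ↓ F = T
¬S = ¬T = F
(P ↓ R) ↔ ¬S = T ↔ F = F
Hence #2 is false.

#3: In symbols: ¬R ∨ (¬P ∧ Q)

¬R = ¬F = T
¬P = ¬F = T
¬P ∧ Q = T ∧ T = T
¬R ∨ (¬P ∧ Q) = T ∨ T = T
Thus #3 is true.

1 of the 3 statements is true (#3).

1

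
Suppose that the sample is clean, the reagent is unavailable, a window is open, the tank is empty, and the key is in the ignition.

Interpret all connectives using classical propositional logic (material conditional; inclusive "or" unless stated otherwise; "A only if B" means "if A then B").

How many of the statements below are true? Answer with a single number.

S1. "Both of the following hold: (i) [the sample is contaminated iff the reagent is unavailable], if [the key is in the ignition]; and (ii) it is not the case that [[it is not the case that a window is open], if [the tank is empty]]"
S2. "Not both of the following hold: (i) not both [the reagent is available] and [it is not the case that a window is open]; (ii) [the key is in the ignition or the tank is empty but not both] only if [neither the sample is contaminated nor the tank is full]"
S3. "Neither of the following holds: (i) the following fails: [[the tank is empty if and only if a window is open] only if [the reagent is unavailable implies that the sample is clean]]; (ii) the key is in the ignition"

0

Let U = "the key is in the ignition" (T), P = "the sample is contaminated" (F), Q = "the reagent is available" (F), S = "the tank is full" (F), R = "a window is open" (T).

S1: This is (U → (P ↔ ¬Q)) ∧ ¬(¬S → ¬R).

¬Q = ¬F = T
P ↔ ¬Q = F ↔ T = F
U → (P ↔ ¬Q) = T → F = F
¬S = ¬F = T
¬R = ¬T = F
¬S → ¬R = T → F = F
¬(¬S → ¬R) = ¬F = T
(U → (P ↔ ¬Q)) ∧ ¬(¬S → ¬R) = F ∧ T = F
Thus S1 is false.

S2: Parsed as (Q ↑ ¬R) ↑ ((U ⊕ ¬S) → (P ↓ S))

¬R = ¬T = F
Q ↑ ¬R = F ↑ F = T
¬S = ¬F = T
U ⊕ ¬S = T ⊕ T = F
P ↓ S = F ↓ F = T
(U ⊕ ¬S) → (P ↓ S) = F → T = T
(Q ↑ ¬R) ↑ ((U ⊕ ¬S) → (P ↓ S)) = T ↑ T = F
Hence S2 is false.

S3: Parsed as ¬((¬S ↔ R) → (¬Q → ¬P)) ↓ U

¬S = ¬F = T
¬S ↔ R = T ↔ T = T
¬Q = ¬F = T
¬P = ¬F = T
¬Q → ¬P = T → T = T
(¬S ↔ R) → (¬Q → ¬P) = T → T = T
¬((¬S ↔ R) → (¬Q → ¬P)) = ¬T = F
¬((¬S ↔ R) → (¬Q → ¬P)) ↓ U = F ↓ T = F
So S3 is false.

0 of the 3 statements are true (none).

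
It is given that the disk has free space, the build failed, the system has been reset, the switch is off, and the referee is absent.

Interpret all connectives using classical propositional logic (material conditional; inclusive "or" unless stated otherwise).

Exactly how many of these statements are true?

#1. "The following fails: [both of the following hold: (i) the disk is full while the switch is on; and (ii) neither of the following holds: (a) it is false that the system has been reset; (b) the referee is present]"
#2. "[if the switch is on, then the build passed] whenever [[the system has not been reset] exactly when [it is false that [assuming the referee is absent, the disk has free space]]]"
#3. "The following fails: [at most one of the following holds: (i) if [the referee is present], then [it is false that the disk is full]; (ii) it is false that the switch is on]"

Let S = "the disk is full" (False), L = "the switch is on" (False), M = "the system has been reset" (True), R = "the referee is present" (False), U = "the build passed" (False).

#1: Formalization: not ((S and L) and (not M nor R))

S and L = False and False = False
not M = not True = False
not M nor R = False nor False = True
(S and L) and (not M nor R) = False and True = False
not ((S and L) and (not M nor R)) = not False = True
So #1 is true.

#2: Formalization: (not M iff not (not R -> not S)) -> (L -> U)

not M = not True = False
not R = not False = True
not S = not False = True
not R -> not S = True -> True = True
not (not R -> not S) = not True = False
not M iff not (not R -> not S) = False iff False = True
L -> U = False -> False = True
(not M iff not (not R -> not S)) -> (L -> U) = True -> True = True
Hence #2 is true.

#3: This is not ((R -> not S) nand not L).

not S = not False = True
R -> not S = False -> True = True
not L = not False = True
(R -> not S) nand not L = True nand True = False
not ((R -> not S) nand not L) = not False = True
Hence #3 is true.

True statements: 3 (#1, #2, #3).

3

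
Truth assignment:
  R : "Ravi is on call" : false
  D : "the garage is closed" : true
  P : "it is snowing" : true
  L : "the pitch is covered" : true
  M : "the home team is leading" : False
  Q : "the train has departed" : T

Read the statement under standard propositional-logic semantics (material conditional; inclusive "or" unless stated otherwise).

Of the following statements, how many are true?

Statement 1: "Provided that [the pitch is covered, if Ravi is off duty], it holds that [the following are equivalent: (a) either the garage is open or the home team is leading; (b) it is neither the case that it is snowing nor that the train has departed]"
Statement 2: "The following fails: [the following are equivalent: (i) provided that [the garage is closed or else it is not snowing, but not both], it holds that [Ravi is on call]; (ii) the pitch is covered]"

Statement 1: Formalization: (~R -> L) -> ((~D | M) <-> (P nor Q))

~R = ~F = T
~R -> L = T -> T = T
~D = ~T = F
~D | M = F | F = F
P nor Q = T nor T = F
(~D | M) <-> (P nor Q) = F <-> F = T
(~R -> L) -> ((~D | M) <-> (P nor Q)) = T -> T = T
Thus Statement 1 is true.

Statement 2: Formalization: ~(((D xor ~P) -> R) <-> L)

~P = ~T = F
D xor ~P = T xor F = T
(D xor ~P) -> R = T -> F = F
((D xor ~P) -> R) <-> L = F <-> T = F
~(((D xor ~P) -> R) <-> L) = ~F = T
Hence Statement 2 is true.

True statements: 2.

2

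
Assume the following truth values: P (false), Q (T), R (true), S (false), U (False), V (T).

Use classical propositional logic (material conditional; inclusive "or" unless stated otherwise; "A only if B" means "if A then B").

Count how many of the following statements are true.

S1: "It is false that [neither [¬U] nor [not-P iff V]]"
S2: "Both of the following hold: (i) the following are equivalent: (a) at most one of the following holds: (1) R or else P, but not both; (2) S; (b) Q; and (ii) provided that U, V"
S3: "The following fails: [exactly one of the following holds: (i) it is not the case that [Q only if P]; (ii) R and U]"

S1: This is ~(~U nor (~P <-> V)).

~U = ~F = T
~P = ~F = T
~P <-> V = T <-> T = T
~U nor (~P <-> V) = T nor T = F
~(~U nor (~P <-> V)) = ~F = T
Thus S1 is true.

S2: This is (((R xor P) nand S) <-> Q) & (U -> V).

R xor P = T xor F = T
(R xor P) nand S = T nand F = T
((R xor P) nand S) <-> Q = T <-> T = T
U -> V = F -> T = T
(((R xor P) nand S) <-> Q) & (U -> V) = T & T = T
Hence S2 is true.

S3: Parsed as ~(~(Q -> P) xor (R & U))

Q -> P = T -> F = F
~(Q -> P) = ~F = T
R & U = T & F = F
~(Q -> P) xor (R & U) = T xor F = T
~(~(Q -> P) xor (R & U)) = ~T = F
So S3 is false.

2 of the 3 statements are true (S1, S2).

2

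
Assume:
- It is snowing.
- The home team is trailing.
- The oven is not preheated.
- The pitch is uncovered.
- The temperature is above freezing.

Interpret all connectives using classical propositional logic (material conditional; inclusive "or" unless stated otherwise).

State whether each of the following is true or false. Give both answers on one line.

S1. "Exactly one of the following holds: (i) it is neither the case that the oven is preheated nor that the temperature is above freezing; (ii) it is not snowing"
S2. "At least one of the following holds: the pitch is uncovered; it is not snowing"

Let R = "the oven is preheated" (F), U = "the temperature is below freezing" (F), P = "it is snowing" (T), S = "the pitch is covered" (F).

S1: Parsed as (R nor ~U) xor ~P

~U = ~F = T
R nor ~U = F nor T = F
~P = ~T = F
(R nor ~U) xor ~P = F xor F = F
Thus S1 is false.

S2: Formalization: ~S | ~P

~S = ~F = T
~P = ~T = F
~S | ~P = T | F = T
So S2 is true.

S1 False; S2 True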